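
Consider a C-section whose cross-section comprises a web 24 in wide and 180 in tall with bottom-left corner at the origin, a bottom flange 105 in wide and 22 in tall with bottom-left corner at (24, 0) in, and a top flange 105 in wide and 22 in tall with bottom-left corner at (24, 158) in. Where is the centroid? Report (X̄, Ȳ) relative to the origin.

web: A = 24 × 180 = 4320.00, centroid at (12.00, 90.00).
bottom flange: A = 105 × 22 = 2310.00, centroid at (76.50, 11.00).
top flange: A = 105 × 22 = 2310.00, centroid at (76.50, 169.00).
ΣA = 8940.00 in², ΣAX̄ = 405270.00 in³, ΣAȲ = 804600.00 in³.
X̄ = 405270.00/8940.00 = 45.33 in; Ȳ = 804600.00/8940.00 = 90.00 in.

X̄ = 45.33 in, Ȳ = 90.00 in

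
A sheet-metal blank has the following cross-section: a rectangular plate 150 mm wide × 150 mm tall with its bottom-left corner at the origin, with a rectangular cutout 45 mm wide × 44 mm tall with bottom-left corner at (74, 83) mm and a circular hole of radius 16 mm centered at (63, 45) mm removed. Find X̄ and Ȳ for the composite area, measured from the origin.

X̄ = 73.33 mm, Ȳ = 73.21 mm

plate: A = 150 × 150 = 22500.00, centroid at (75.00, 75.00).
hole 1: A = −(45 × 44) = -1980.00, centroid at (96.50, 105.00).
hole 2: A = −π·16² = -804.25, centroid at (63.00, 45.00).
ΣA = 19715.75 mm², ΣAX̄ = 1445762.39 mm³, ΣAȲ = 1443408.85 mm³.
X̄ = 1445762.39/19715.75 = 73.33 mm; Ȳ = 1443408.85/19715.75 = 73.21 mm.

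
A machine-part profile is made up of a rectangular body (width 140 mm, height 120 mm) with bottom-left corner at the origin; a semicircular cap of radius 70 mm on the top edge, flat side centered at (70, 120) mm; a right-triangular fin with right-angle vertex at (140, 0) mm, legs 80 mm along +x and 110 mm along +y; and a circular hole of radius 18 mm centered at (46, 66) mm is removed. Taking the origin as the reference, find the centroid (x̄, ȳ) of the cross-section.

rectangular body: A = 140 × 120 = 16800.00, centroid at (70.00, 60.00).
semicircular top: A = ½π·70² = 7696.90, centroid at (70.00, 149.71).
triangular fin: A = ½·80·110 = 4400.00, centroid at (166.67, 36.67).
hole: A = −π·18² = -1017.88, centroid at (46.00, 66.00).
ΣA = 27879.03 mm², ΣAx̄ = 2401294.18 mm³, ΣAȳ = 2254448.42 mm³.
x̄ = 2401294.18/27879.03 = 86.13 mm; ȳ = 2254448.42/27879.03 = 80.87 mm.

x̄ = 86.13 mm, ȳ = 80.87 mm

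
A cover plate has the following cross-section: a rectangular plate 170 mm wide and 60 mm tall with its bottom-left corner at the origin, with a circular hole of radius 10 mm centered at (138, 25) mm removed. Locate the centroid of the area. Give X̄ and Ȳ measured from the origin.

X̄ = 83.32 mm, Ȳ = 30.16 mm

plate: A = 170 × 60 = 10200.00, centroid at (85.00, 30.00).
hole: A = −π·10² = -314.16, centroid at (138.00, 25.00).
ΣA = 9885.84 mm², ΣAX̄ = 823646.02 mm³, ΣAȲ = 298146.02 mm³.
X̄ = 823646.02/9885.84 = 83.32 mm; Ȳ = 298146.02/9885.84 = 30.16 mm.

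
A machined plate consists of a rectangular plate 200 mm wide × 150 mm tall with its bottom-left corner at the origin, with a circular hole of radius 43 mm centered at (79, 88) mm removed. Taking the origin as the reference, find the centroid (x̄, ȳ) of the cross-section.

x̄ = 105.04 mm, ȳ = 71.88 mm

plate: A = 200 × 150 = 30000.00, centroid at (100.00, 75.00).
hole: A = −π·43² = -5808.80, centroid at (79.00, 88.00).
ΣA = 24191.20 mm²
ΣAx̄ = (30000.00)(100.00) + (-5808.80)(79.00) = 2541104.42 mm³
ΣAȳ = (30000.00)(75.00) + (-5808.80)(88.00) = 1738825.18 mm³
x̄ = 2541104.42 / 24191.20 = 105.04 mm
ȳ = 1738825.18 / 24191.20 = 71.88 mm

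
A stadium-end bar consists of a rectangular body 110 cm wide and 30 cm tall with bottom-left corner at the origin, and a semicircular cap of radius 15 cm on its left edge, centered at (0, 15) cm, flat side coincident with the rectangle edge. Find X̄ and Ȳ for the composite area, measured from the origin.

rectangular body: A = 110 × 30 = 3300.00, centroid at (55.00, 15.00).
semicircular end: A = ½π·15² = 353.43, centroid at (-6.37, 15.00).
ΣA = 3653.43 cm²
ΣAX̄ = (3300.00)(55.00) + (353.43)(-6.37) = 179250.00 cm³
ΣAȲ = (3300.00)(15.00) + (353.43)(15.00) = 54801.44 cm³
X̄ = 179250.00 / 3653.43 = 49.06 cm
Ȳ = 54801.44 / 3653.43 = 15.00 cm

X̄ = 49.06 cm, Ȳ = 15.00 cm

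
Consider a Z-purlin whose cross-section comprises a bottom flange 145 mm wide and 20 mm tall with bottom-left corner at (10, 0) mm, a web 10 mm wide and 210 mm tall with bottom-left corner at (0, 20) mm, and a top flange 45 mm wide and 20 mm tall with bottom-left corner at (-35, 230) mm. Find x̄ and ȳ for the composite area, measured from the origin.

Part | A | x̄ᵢ | ȳᵢ | A·x̄ᵢ | A·ȳᵢ
bottom flange | 2900.00 | 82.50 | 10.00 | 239250.00 | 29000.00
web | 2100.00 | 5.00 | 125.00 | 10500.00 | 262500.00
top flange | 900.00 | -12.50 | 240.00 | -11250.00 | 216000.00
Σ | 5900.00 |  |  | 238500.00 | 507500.00
x̄ = 238500.00 / 5900.00 = 40.42 mm
ȳ = 507500.00 / 5900.00 = 86.02 mm

x̄ = 40.42 mm, ȳ = 86.02 mm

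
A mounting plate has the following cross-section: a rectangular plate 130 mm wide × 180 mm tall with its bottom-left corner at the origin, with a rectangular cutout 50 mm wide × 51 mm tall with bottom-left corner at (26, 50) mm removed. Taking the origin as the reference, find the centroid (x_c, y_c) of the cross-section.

x_c = 66.71 mm, y_c = 91.77 mm

plate: A = 130 × 180 = 23400.00, centroid at (65.00, 90.00).
hole: A = −(50 × 51) = -2550.00, centroid at (51.00, 75.50).
ΣA = 20850.00 mm²
ΣAx_c = (23400.00)(65.00) + (-2550.00)(51.00) = 1390950.00 mm³
ΣAy_c = (23400.00)(90.00) + (-2550.00)(75.50) = 1913475.00 mm³
x_c = 1390950.00 / 20850.00 = 66.71 mm
y_c = 1913475.00 / 20850.00 = 91.77 mm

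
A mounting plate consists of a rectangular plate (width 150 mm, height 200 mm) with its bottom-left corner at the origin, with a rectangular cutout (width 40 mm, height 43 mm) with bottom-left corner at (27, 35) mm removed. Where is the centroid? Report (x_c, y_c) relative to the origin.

x_c = 76.70 mm, y_c = 102.65 mm

plate: A = 150 × 200 = 30000.00, centroid at (75.00, 100.00).
hole: A = −(40 × 43) = -1720.00, centroid at (47.00, 56.50).
ΣA = 28280.00 mm²
ΣAx_c = (30000.00)(75.00) + (-1720.00)(47.00) = 2169160.00 mm³
ΣAy_c = (30000.00)(100.00) + (-1720.00)(56.50) = 2902820.00 mm³
x_c = 2169160.00 / 28280.00 = 76.70 mm
y_c = 2902820.00 / 28280.00 = 102.65 mm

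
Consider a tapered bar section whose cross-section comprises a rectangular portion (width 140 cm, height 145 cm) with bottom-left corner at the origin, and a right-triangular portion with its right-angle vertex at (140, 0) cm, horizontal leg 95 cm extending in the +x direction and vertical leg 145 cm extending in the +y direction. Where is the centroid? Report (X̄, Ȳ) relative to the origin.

X̄ = 95.76 cm, Ȳ = 66.38 cm

rectangular portion: A = 140 × 145 = 20300.00, centroid at (70.00, 72.50).
triangular portion: A = ½·95·145 = 6887.50, centroid at (171.67, 48.33).
ΣA = 27187.50 cm²
ΣAX̄ = (20300.00)(70.00) + (6887.50)(171.67) = 2603354.17 cm³
ΣAȲ = (20300.00)(72.50) + (6887.50)(48.33) = 1804645.83 cm³
X̄ = 2603354.17 / 27187.50 = 95.76 cm
Ȳ = 1804645.83 / 27187.50 = 66.38 cm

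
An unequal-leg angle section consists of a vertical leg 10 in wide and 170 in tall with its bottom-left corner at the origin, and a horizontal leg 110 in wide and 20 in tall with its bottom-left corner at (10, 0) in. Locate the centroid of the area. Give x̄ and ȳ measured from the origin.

x̄ = 38.85 in, ȳ = 42.69 in

Part | A | x̄ᵢ | ȳᵢ | A·x̄ᵢ | A·ȳᵢ
vertical leg | 1700.00 | 5.00 | 85.00 | 8500.00 | 144500.00
horizontal leg | 2200.00 | 65.00 | 10.00 | 143000.00 | 22000.00
Σ | 3900.00 |  |  | 151500.00 | 166500.00
x̄ = 151500.00 / 3900.00 = 38.85 in
ȳ = 166500.00 / 3900.00 = 42.69 in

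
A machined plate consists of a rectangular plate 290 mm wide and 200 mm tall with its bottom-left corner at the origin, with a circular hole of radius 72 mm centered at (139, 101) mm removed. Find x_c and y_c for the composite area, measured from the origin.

x_c = 147.34 mm, y_c = 99.61 mm

Part | A | x̄ᵢ | ȳᵢ | A·x̄ᵢ | A·ȳᵢ
plate | 58000.00 | 145.00 | 100.00 | 8410000.00 | 5800000.00
hole | -16286.02 | 139.00 | 101.00 | -2263756.27 | -1644887.65
Σ | 41713.98 |  |  | 6146243.73 | 4155112.35
x_c = 6146243.73 / 41713.98 = 147.34 mm
y_c = 4155112.35 / 41713.98 = 99.61 mm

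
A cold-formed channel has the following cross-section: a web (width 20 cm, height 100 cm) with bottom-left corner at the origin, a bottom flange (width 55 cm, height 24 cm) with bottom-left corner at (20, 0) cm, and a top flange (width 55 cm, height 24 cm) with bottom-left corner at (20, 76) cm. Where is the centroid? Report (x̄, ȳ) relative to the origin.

web: A = 20 × 100 = 2000.00, centroid at (10.00, 50.00).
bottom flange: A = 55 × 24 = 1320.00, centroid at (47.50, 12.00).
top flange: A = 55 × 24 = 1320.00, centroid at (47.50, 88.00).
ΣA = 4640.00 cm², ΣAx̄ = 145400.00 cm³, ΣAȳ = 232000.00 cm³.
x̄ = 145400.00/4640.00 = 31.34 cm; ȳ = 232000.00/4640.00 = 50.00 cm.

x̄ = 31.34 cm, ȳ = 50.00 cm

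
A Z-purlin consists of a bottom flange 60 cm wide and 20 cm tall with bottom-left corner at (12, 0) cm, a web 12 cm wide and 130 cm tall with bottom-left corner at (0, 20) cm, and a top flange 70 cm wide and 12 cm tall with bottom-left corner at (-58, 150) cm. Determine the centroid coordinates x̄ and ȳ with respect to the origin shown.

bottom flange: A = 60 × 20 = 1200.00, centroid at (42.00, 10.00).
web: A = 12 × 130 = 1560.00, centroid at (6.00, 85.00).
top flange: A = 70 × 12 = 840.00, centroid at (-23.00, 156.00).
ΣA = 3600.00 cm²
ΣAx̄ = (1200.00)(42.00) + (1560.00)(6.00) + (840.00)(-23.00) = 40440.00 cm³
ΣAȳ = (1200.00)(10.00) + (1560.00)(85.00) + (840.00)(156.00) = 275640.00 cm³
x̄ = 40440.00 / 3600.00 = 11.23 cm
ȳ = 275640.00 / 3600.00 = 76.57 cm

x̄ = 11.23 cm, ȳ = 76.57 cm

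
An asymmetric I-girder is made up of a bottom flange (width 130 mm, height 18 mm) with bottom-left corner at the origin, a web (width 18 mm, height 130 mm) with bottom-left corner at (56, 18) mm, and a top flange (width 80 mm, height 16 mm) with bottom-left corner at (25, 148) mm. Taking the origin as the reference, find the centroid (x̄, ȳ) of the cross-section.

bottom flange: A = 130 × 18 = 2340.00, centroid at (65.00, 9.00).
web: A = 18 × 130 = 2340.00, centroid at (65.00, 83.00).
top flange: A = 80 × 16 = 1280.00, centroid at (65.00, 156.00).
ΣA = 5960.00 mm²
ΣAx̄ = (2340.00)(65.00) + (2340.00)(65.00) + (1280.00)(65.00) = 387400.00 mm³
ΣAȳ = (2340.00)(9.00) + (2340.00)(83.00) + (1280.00)(156.00) = 414960.00 mm³
x̄ = 387400.00 / 5960.00 = 65.00 mm
ȳ = 414960.00 / 5960.00 = 69.62 mm

x̄ = 65.00 mm, ȳ = 69.62 mm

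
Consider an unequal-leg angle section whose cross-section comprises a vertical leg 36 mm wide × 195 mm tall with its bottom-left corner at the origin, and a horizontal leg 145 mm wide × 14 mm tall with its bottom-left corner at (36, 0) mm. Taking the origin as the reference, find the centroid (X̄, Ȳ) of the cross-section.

X̄ = 38.30 mm, Ȳ = 77.20 mm

vertical leg: A = 36 × 195 = 7020.00, centroid at (18.00, 97.50).
horizontal leg: A = 145 × 14 = 2030.00, centroid at (108.50, 7.00).
ΣA = 9050.00 mm², ΣAX̄ = 346615.00 mm³, ΣAȲ = 698660.00 mm³.
X̄ = 346615.00/9050.00 = 38.30 mm; Ȳ = 698660.00/9050.00 = 77.20 mm.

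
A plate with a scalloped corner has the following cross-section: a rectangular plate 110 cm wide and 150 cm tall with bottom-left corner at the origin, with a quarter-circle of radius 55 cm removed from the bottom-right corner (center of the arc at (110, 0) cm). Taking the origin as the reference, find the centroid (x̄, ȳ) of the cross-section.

Part | A | x̄ᵢ | ȳᵢ | A·x̄ᵢ | A·ȳᵢ
plate | 16500.00 | 55.00 | 75.00 | 907500.00 | 1237500.00
removed quarter-circle | -2375.83 | 86.66 | 23.34 | -205882.91 | -55458.33
Σ | 14124.17 |  |  | 701617.09 | 1182041.67
x̄ = 701617.09 / 14124.17 = 49.67 cm
ȳ = 1182041.67 / 14124.17 = 83.69 cm

x̄ = 49.67 cm, ȳ = 83.69 cm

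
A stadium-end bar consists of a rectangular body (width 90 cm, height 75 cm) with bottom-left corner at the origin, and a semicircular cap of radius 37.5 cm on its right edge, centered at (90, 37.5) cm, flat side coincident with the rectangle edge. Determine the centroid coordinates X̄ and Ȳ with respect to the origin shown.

X̄ = 60.02 cm, Ȳ = 37.50 cm

rectangular body: A = 90 × 75 = 6750.00, centroid at (45.00, 37.50).
semicircular end: A = ½π·37.5² = 2208.93, centroid at (105.92, 37.50).
ΣA = 8958.93 cm²
ΣAX̄ = (6750.00)(45.00) + (2208.93)(105.92) = 537710.16 cm³
ΣAȲ = (6750.00)(37.50) + (2208.93)(37.50) = 335959.96 cm³
X̄ = 537710.16 / 8958.93 = 60.02 cm
Ȳ = 335959.96 / 8958.93 = 37.50 cm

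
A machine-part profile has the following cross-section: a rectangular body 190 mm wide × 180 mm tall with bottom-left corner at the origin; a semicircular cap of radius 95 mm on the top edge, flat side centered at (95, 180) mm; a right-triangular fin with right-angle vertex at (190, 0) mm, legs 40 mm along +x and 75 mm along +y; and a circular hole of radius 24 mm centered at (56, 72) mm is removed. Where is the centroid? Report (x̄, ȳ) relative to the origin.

x̄ = 99.85 mm, ȳ = 127.08 mm

Part | A | x̄ᵢ | ȳᵢ | A·x̄ᵢ | A·ȳᵢ
rectangular body | 34200.00 | 95.00 | 90.00 | 3249000.00 | 3078000.00
semicircular top | 14176.44 | 95.00 | 220.32 | 1346761.50 | 3123341.97
triangular fin | 1500.00 | 203.33 | 25.00 | 305000.00 | 37500.00
hole | -1809.56 | 56.00 | 72.00 | -101335.21 | -130288.13
Σ | 48066.88 |  |  | 4799426.29 | 6108553.84
x̄ = 4799426.29 / 48066.88 = 99.85 mm
ȳ = 6108553.84 / 48066.88 = 127.08 mm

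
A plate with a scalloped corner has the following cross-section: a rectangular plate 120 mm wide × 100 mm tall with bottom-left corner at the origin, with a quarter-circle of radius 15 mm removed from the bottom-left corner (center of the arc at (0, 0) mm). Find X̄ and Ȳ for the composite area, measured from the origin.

plate: A = 120 × 100 = 12000.00, centroid at (60.00, 50.00).
removed quarter-circle: A = −¼π·15² = -176.71, centroid at (6.37, 6.37).
ΣA = 11823.29 mm²
ΣAX̄ = (12000.00)(60.00) + (-176.71)(6.37) = 718875.00 mm³
ΣAȲ = (12000.00)(50.00) + (-176.71)(6.37) = 598875.00 mm³
X̄ = 718875.00 / 11823.29 = 60.80 mm
Ȳ = 598875.00 / 11823.29 = 50.65 mm

X̄ = 60.80 mm, Ȳ = 50.65 mm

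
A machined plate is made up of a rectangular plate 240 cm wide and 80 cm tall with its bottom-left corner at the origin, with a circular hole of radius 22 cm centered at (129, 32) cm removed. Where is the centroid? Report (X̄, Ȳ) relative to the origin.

X̄ = 119.23 cm, Ȳ = 40.69 cm

plate: A = 240 × 80 = 19200.00, centroid at (120.00, 40.00).
hole: A = −π·22² = -1520.53, centroid at (129.00, 32.00).
ΣA = 17679.47 cm², ΣAX̄ = 2107851.52 cm³, ΣAȲ = 719343.01 cm³.
X̄ = 2107851.52/17679.47 = 119.23 cm; Ȳ = 719343.01/17679.47 = 40.69 cm.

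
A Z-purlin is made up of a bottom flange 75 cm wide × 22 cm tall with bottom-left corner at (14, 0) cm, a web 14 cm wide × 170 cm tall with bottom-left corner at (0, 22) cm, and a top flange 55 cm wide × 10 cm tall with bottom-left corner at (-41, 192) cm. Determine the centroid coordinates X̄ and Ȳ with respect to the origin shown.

bottom flange: A = 75 × 22 = 1650.00, centroid at (51.50, 11.00).
web: A = 14 × 170 = 2380.00, centroid at (7.00, 107.00).
top flange: A = 55 × 10 = 550.00, centroid at (-13.50, 197.00).
ΣA = 4580.00 cm²
ΣAX̄ = (1650.00)(51.50) + (2380.00)(7.00) + (550.00)(-13.50) = 94210.00 cm³
ΣAȲ = (1650.00)(11.00) + (2380.00)(107.00) + (550.00)(197.00) = 381160.00 cm³
X̄ = 94210.00 / 4580.00 = 20.57 cm
Ȳ = 381160.00 / 4580.00 = 83.22 cm

X̄ = 20.57 cm, Ȳ = 83.22 cm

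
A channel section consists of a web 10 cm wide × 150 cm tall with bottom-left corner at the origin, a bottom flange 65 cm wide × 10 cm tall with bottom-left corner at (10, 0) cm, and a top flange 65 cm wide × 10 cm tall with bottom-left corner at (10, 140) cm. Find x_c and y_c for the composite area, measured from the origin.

x_c = 22.41 cm, y_c = 75.00 cm

web: A = 10 × 150 = 1500.00, centroid at (5.00, 75.00).
bottom flange: A = 65 × 10 = 650.00, centroid at (42.50, 5.00).
top flange: A = 65 × 10 = 650.00, centroid at (42.50, 145.00).
ΣA = 2800.00 cm²
ΣAx_c = (1500.00)(5.00) + (650.00)(42.50) + (650.00)(42.50) = 62750.00 cm³
ΣAy_c = (1500.00)(75.00) + (650.00)(5.00) + (650.00)(145.00) = 210000.00 cm³
x_c = 62750.00 / 2800.00 = 22.41 cm
y_c = 210000.00 / 2800.00 = 75.00 cm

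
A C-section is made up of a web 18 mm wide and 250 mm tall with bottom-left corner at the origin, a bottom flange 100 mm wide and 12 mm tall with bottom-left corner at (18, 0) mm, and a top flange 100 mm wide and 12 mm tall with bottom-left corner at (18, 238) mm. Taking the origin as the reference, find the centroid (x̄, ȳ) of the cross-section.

web: A = 18 × 250 = 4500.00, centroid at (9.00, 125.00).
bottom flange: A = 100 × 12 = 1200.00, centroid at (68.00, 6.00).
top flange: A = 100 × 12 = 1200.00, centroid at (68.00, 244.00).
ΣA = 6900.00 mm²
ΣAx̄ = (4500.00)(9.00) + (1200.00)(68.00) + (1200.00)(68.00) = 203700.00 mm³
ΣAȳ = (4500.00)(125.00) + (1200.00)(6.00) + (1200.00)(244.00) = 862500.00 mm³
x̄ = 203700.00 / 6900.00 = 29.52 mm
ȳ = 862500.00 / 6900.00 = 125.00 mm

x̄ = 29.52 mm, ȳ = 125.00 mm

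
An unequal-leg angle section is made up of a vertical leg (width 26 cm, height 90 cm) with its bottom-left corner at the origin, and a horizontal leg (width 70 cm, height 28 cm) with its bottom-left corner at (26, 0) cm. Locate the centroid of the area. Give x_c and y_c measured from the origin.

Part | A | x̄ᵢ | ȳᵢ | A·x̄ᵢ | A·ȳᵢ
vertical leg | 2340.00 | 13.00 | 45.00 | 30420.00 | 105300.00
horizontal leg | 1960.00 | 61.00 | 14.00 | 119560.00 | 27440.00
Σ | 4300.00 |  |  | 149980.00 | 132740.00
x_c = 149980.00 / 4300.00 = 34.88 cm
y_c = 132740.00 / 4300.00 = 30.87 cm

x_c = 34.88 cm, y_c = 30.87 cm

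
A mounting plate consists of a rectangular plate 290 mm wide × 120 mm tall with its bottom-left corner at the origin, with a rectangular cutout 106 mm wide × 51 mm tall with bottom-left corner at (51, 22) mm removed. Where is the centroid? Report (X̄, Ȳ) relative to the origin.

plate: A = 290 × 120 = 34800.00, centroid at (145.00, 60.00).
hole: A = −(106 × 51) = -5406.00, centroid at (104.00, 47.50).
ΣA = 29394.00 mm², ΣAX̄ = 4483776.00 mm³, ΣAȲ = 1831215.00 mm³.
X̄ = 4483776.00/29394.00 = 152.54 mm; Ȳ = 1831215.00/29394.00 = 62.30 mm.

X̄ = 152.54 mm, Ȳ = 62.30 mm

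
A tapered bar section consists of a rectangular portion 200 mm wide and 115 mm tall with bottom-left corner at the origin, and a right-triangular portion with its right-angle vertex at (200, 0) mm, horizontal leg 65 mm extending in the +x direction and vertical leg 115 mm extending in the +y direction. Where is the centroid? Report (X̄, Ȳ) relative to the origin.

rectangular portion: A = 200 × 115 = 23000.00, centroid at (100.00, 57.50).
triangular portion: A = ½·65·115 = 3737.50, centroid at (221.67, 38.33).
ΣA = 26737.50 mm²
ΣAX̄ = (23000.00)(100.00) + (3737.50)(221.67) = 3128479.17 mm³
ΣAȲ = (23000.00)(57.50) + (3737.50)(38.33) = 1465770.83 mm³
X̄ = 3128479.17 / 26737.50 = 117.01 mm
Ȳ = 1465770.83 / 26737.50 = 54.82 mm

X̄ = 117.01 mm, Ȳ = 54.82 mm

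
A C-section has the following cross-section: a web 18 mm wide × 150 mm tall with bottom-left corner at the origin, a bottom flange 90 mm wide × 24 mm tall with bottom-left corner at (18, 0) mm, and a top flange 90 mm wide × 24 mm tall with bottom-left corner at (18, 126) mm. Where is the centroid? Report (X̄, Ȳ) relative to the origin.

web: A = 18 × 150 = 2700.00, centroid at (9.00, 75.00).
bottom flange: A = 90 × 24 = 2160.00, centroid at (63.00, 12.00).
top flange: A = 90 × 24 = 2160.00, centroid at (63.00, 138.00).
ΣA = 7020.00 mm², ΣAX̄ = 296460.00 mm³, ΣAȲ = 526500.00 mm³.
X̄ = 296460.00/7020.00 = 42.23 mm; Ȳ = 526500.00/7020.00 = 75.00 mm.

X̄ = 42.23 mm, Ȳ = 75.00 mm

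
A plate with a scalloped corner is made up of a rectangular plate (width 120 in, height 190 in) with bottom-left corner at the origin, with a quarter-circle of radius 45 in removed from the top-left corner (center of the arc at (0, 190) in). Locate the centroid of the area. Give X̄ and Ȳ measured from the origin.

plate: A = 120 × 190 = 22800.00, centroid at (60.00, 95.00).
removed quarter-circle: A = −¼π·45² = -1590.43, centroid at (19.10, 170.90).
ΣA = 21209.57 in²
ΣAX̄ = (22800.00)(60.00) + (-1590.43)(19.10) = 1337625.00 in³
ΣAȲ = (22800.00)(95.00) + (-1590.43)(170.90) = 1894193.06 in³
X̄ = 1337625.00 / 21209.57 = 63.07 in
Ȳ = 1894193.06 / 21209.57 = 89.31 in

X̄ = 63.07 in, Ȳ = 89.31 in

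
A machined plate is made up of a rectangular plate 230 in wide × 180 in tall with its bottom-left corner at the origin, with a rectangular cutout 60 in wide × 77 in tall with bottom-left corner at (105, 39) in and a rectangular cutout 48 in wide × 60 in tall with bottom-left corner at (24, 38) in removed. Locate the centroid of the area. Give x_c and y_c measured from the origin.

x_c = 117.97 in, y_c = 93.57 in

plate: A = 230 × 180 = 41400.00, centroid at (115.00, 90.00).
hole 1: A = −(60 × 77) = -4620.00, centroid at (135.00, 77.50).
hole 2: A = −(48 × 60) = -2880.00, centroid at (48.00, 68.00).
ΣA = 33900.00 in²
ΣAx_c = (41400.00)(115.00) + (-4620.00)(135.00) + (-2880.00)(48.00) = 3999060.00 in³
ΣAy_c = (41400.00)(90.00) + (-4620.00)(77.50) + (-2880.00)(68.00) = 3172110.00 in³
x_c = 3999060.00 / 33900.00 = 117.97 in
y_c = 3172110.00 / 33900.00 = 93.57 in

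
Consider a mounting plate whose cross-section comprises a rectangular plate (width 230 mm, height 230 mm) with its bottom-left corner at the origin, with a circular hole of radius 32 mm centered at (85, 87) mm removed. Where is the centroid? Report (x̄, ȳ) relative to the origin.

x̄ = 116.94 mm, ȳ = 116.81 mm

plate: A = 230 × 230 = 52900.00, centroid at (115.00, 115.00).
hole: A = −π·32² = -3216.99, centroid at (85.00, 87.00).
ΣA = 49683.01 mm², ΣAx̄ = 5810055.78 mm³, ΣAȳ = 5803621.79 mm³.
x̄ = 5810055.78/49683.01 = 116.94 mm; ȳ = 5803621.79/49683.01 = 116.81 mm.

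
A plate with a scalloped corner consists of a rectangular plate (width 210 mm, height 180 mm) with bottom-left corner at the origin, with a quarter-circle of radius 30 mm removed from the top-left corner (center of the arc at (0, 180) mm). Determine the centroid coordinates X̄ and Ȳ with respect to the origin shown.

X̄ = 106.76 mm, Ȳ = 88.53 mm

plate: A = 210 × 180 = 37800.00, centroid at (105.00, 90.00).
removed quarter-circle: A = −¼π·30² = -706.86, centroid at (12.73, 167.27).
ΣA = 37093.14 mm²
ΣAX̄ = (37800.00)(105.00) + (-706.86)(12.73) = 3960000.00 mm³
ΣAȲ = (37800.00)(90.00) + (-706.86)(167.27) = 3283765.50 mm³
X̄ = 3960000.00 / 37093.14 = 106.76 mm
Ȳ = 3283765.50 / 37093.14 = 88.53 mm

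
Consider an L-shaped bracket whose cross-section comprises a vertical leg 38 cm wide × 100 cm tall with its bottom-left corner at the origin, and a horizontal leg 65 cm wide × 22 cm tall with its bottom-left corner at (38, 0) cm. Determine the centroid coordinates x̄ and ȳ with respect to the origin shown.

vertical leg: A = 38 × 100 = 3800.00, centroid at (19.00, 50.00).
horizontal leg: A = 65 × 22 = 1430.00, centroid at (70.50, 11.00).
ΣA = 5230.00 cm²
ΣAx̄ = (3800.00)(19.00) + (1430.00)(70.50) = 173015.00 cm³
ΣAȳ = (3800.00)(50.00) + (1430.00)(11.00) = 205730.00 cm³
x̄ = 173015.00 / 5230.00 = 33.08 cm
ȳ = 205730.00 / 5230.00 = 39.34 cm

x̄ = 33.08 cm, ȳ = 39.34 cm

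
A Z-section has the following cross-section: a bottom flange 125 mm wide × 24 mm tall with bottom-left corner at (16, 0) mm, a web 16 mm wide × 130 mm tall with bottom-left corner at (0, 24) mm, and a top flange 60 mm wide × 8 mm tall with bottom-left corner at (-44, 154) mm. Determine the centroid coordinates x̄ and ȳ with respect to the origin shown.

x̄ = 44.14 mm, ȳ = 53.41 mm

bottom flange: A = 125 × 24 = 3000.00, centroid at (78.50, 12.00).
web: A = 16 × 130 = 2080.00, centroid at (8.00, 89.00).
top flange: A = 60 × 8 = 480.00, centroid at (-14.00, 158.00).
ΣA = 5560.00 mm², ΣAx̄ = 245420.00 mm³, ΣAȳ = 296960.00 mm³.
x̄ = 245420.00/5560.00 = 44.14 mm; ȳ = 296960.00/5560.00 = 53.41 mm.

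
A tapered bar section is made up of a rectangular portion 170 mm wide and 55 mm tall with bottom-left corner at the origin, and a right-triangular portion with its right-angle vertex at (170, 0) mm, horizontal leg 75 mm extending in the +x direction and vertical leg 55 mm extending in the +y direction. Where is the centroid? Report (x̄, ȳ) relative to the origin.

x̄ = 104.88 mm, ȳ = 25.84 mm

rectangular portion: A = 170 × 55 = 9350.00, centroid at (85.00, 27.50).
triangular portion: A = ½·75·55 = 2062.50, centroid at (195.00, 18.33).
ΣA = 11412.50 mm²
ΣAx̄ = (9350.00)(85.00) + (2062.50)(195.00) = 1196937.50 mm³
ΣAȳ = (9350.00)(27.50) + (2062.50)(18.33) = 294937.50 mm³
x̄ = 1196937.50 / 11412.50 = 104.88 mm
ȳ = 294937.50 / 11412.50 = 25.84 mm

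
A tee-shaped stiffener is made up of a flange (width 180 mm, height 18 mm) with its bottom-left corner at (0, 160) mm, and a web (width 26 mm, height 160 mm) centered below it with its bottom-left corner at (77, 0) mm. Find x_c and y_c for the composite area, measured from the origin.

Part | A | x̄ᵢ | ȳᵢ | A·x̄ᵢ | A·ȳᵢ
web | 4160.00 | 90.00 | 80.00 | 374400.00 | 332800.00
flange | 3240.00 | 90.00 | 169.00 | 291600.00 | 547560.00
Σ | 7400.00 |  |  | 666000.00 | 880360.00
x_c = 666000.00 / 7400.00 = 90.00 mm
y_c = 880360.00 / 7400.00 = 118.97 mm

x_c = 90.00 mm, y_c = 118.97 mm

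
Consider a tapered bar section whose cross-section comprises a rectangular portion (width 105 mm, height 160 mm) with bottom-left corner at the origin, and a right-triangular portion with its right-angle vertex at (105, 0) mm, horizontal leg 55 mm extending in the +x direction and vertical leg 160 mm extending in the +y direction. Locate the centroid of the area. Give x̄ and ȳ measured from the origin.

x̄ = 67.20 mm, ȳ = 74.47 mm

Part | A | x̄ᵢ | ȳᵢ | A·x̄ᵢ | A·ȳᵢ
rectangular portion | 16800.00 | 52.50 | 80.00 | 882000.00 | 1344000.00
triangular portion | 4400.00 | 123.33 | 53.33 | 542666.67 | 234666.67
Σ | 21200.00 |  |  | 1424666.67 | 1578666.67
x̄ = 1424666.67 / 21200.00 = 67.20 mm
ȳ = 1578666.67 / 21200.00 = 74.47 mm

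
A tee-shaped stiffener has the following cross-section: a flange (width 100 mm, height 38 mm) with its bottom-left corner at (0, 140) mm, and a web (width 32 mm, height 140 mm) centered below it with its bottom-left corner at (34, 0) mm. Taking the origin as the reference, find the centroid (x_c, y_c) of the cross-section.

x_c = 50.00 mm, y_c = 110.85 mm

web: A = 32 × 140 = 4480.00, centroid at (50.00, 70.00).
flange: A = 100 × 38 = 3800.00, centroid at (50.00, 159.00).
ΣA = 8280.00 mm², ΣAx_c = 414000.00 mm³, ΣAy_c = 917800.00 mm³.
x_c = 414000.00/8280.00 = 50.00 mm; y_c = 917800.00/8280.00 = 110.85 mm.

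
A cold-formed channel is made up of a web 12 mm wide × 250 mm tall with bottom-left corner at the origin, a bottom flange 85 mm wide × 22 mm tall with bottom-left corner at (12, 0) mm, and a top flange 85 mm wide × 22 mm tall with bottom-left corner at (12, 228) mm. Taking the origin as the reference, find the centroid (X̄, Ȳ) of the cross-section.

Part | A | x̄ᵢ | ȳᵢ | A·x̄ᵢ | A·ȳᵢ
web | 3000.00 | 6.00 | 125.00 | 18000.00 | 375000.00
bottom flange | 1870.00 | 54.50 | 11.00 | 101915.00 | 20570.00
top flange | 1870.00 | 54.50 | 239.00 | 101915.00 | 446930.00
Σ | 6740.00 |  |  | 221830.00 | 842500.00
X̄ = 221830.00 / 6740.00 = 32.91 mm
Ȳ = 842500.00 / 6740.00 = 125.00 mm

X̄ = 32.91 mm, Ȳ = 125.00 mm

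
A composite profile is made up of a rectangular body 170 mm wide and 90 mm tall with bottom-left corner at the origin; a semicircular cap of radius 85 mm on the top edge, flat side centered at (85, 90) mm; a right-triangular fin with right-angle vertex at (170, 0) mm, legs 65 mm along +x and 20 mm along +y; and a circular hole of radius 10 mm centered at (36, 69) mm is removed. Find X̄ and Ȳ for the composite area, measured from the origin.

Part | A | x̄ᵢ | ȳᵢ | A·x̄ᵢ | A·ȳᵢ
rectangular body | 15300.00 | 85.00 | 45.00 | 1300500.00 | 688500.00
semicircular top | 11349.00 | 85.00 | 126.08 | 964665.29 | 1430826.98
triangular fin | 650.00 | 191.67 | 6.67 | 124583.33 | 4333.33
hole | -314.16 | 36.00 | 69.00 | -11309.73 | -21676.99
Σ | 26984.84 |  |  | 2378438.89 | 2101983.32
X̄ = 2378438.89 / 26984.84 = 88.14 mm
Ȳ = 2101983.32 / 26984.84 = 77.89 mm

X̄ = 88.14 mm, Ȳ = 77.89 mm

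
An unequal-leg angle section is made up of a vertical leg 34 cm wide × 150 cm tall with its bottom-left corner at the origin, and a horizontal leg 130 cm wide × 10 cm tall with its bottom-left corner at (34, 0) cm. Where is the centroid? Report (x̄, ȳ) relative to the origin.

x̄ = 33.66 cm, ȳ = 60.78 cm

vertical leg: A = 34 × 150 = 5100.00, centroid at (17.00, 75.00).
horizontal leg: A = 130 × 10 = 1300.00, centroid at (99.00, 5.00).
ΣA = 6400.00 cm²
ΣAx̄ = (5100.00)(17.00) + (1300.00)(99.00) = 215400.00 cm³
ΣAȳ = (5100.00)(75.00) + (1300.00)(5.00) = 389000.00 cm³
x̄ = 215400.00 / 6400.00 = 33.66 cm
ȳ = 389000.00 / 6400.00 = 60.78 cm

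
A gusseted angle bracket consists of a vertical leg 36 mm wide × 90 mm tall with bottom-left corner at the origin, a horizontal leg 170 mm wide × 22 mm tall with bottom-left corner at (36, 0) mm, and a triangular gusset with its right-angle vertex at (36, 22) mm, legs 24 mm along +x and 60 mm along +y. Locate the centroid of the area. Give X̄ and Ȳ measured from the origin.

X̄ = 70.46 mm, Ȳ = 28.21 mm

vertical leg: A = 36 × 90 = 3240.00, centroid at (18.00, 45.00).
horizontal leg: A = 170 × 22 = 3740.00, centroid at (121.00, 11.00).
gusset: A = ½·24·60 = 720.00, centroid at (44.00, 42.00).
ΣA = 7700.00 mm²
ΣAX̄ = (3240.00)(18.00) + (3740.00)(121.00) + (720.00)(44.00) = 542540.00 mm³
ΣAȲ = (3240.00)(45.00) + (3740.00)(11.00) + (720.00)(42.00) = 217180.00 mm³
X̄ = 542540.00 / 7700.00 = 70.46 mm
Ȳ = 217180.00 / 7700.00 = 28.21 mm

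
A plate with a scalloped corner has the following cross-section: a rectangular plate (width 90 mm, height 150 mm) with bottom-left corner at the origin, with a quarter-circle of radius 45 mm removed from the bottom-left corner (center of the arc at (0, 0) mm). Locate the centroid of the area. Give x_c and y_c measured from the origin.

x_c = 48.46 mm, y_c = 82.47 mm

Part | A | x̄ᵢ | ȳᵢ | A·x̄ᵢ | A·ȳᵢ
plate | 13500.00 | 45.00 | 75.00 | 607500.00 | 1012500.00
removed quarter-circle | -1590.43 | 19.10 | 19.10 | -30375.00 | -30375.00
Σ | 11909.57 |  |  | 577125.00 | 982125.00
x_c = 577125.00 / 11909.57 = 48.46 mm
y_c = 982125.00 / 11909.57 = 82.47 mm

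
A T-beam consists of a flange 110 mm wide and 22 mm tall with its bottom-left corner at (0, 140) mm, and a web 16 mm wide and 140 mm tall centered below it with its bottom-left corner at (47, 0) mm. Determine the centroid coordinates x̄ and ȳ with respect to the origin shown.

web: A = 16 × 140 = 2240.00, centroid at (55.00, 70.00).
flange: A = 110 × 22 = 2420.00, centroid at (55.00, 151.00).
ΣA = 4660.00 mm², ΣAx̄ = 256300.00 mm³, ΣAȳ = 522220.00 mm³.
x̄ = 256300.00/4660.00 = 55.00 mm; ȳ = 522220.00/4660.00 = 112.06 mm.

x̄ = 55.00 mm, ȳ = 112.06 mm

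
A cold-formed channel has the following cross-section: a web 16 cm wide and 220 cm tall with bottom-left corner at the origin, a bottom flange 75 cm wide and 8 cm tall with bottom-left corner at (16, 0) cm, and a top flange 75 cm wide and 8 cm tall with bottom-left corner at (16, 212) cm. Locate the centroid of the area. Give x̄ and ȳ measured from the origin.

x̄ = 19.57 cm, ȳ = 110.00 cm

Part | A | x̄ᵢ | ȳᵢ | A·x̄ᵢ | A·ȳᵢ
web | 3520.00 | 8.00 | 110.00 | 28160.00 | 387200.00
bottom flange | 600.00 | 53.50 | 4.00 | 32100.00 | 2400.00
top flange | 600.00 | 53.50 | 216.00 | 32100.00 | 129600.00
Σ | 4720.00 |  |  | 92360.00 | 519200.00
x̄ = 92360.00 / 4720.00 = 19.57 cm
ȳ = 519200.00 / 4720.00 = 110.00 cm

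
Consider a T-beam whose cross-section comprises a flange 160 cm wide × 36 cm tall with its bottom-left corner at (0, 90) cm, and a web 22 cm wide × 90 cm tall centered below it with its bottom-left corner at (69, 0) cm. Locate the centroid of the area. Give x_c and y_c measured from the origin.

web: A = 22 × 90 = 1980.00, centroid at (80.00, 45.00).
flange: A = 160 × 36 = 5760.00, centroid at (80.00, 108.00).
ΣA = 7740.00 cm², ΣAx_c = 619200.00 cm³, ΣAy_c = 711180.00 cm³.
x_c = 619200.00/7740.00 = 80.00 cm; y_c = 711180.00/7740.00 = 91.88 cm.

x_c = 80.00 cm, y_c = 91.88 cm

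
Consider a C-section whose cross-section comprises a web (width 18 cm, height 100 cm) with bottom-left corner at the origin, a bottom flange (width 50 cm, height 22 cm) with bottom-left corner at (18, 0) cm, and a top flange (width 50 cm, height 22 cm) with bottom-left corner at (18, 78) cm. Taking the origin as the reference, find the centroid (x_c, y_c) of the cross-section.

web: A = 18 × 100 = 1800.00, centroid at (9.00, 50.00).
bottom flange: A = 50 × 22 = 1100.00, centroid at (43.00, 11.00).
top flange: A = 50 × 22 = 1100.00, centroid at (43.00, 89.00).
ΣA = 4000.00 cm², ΣAx_c = 110800.00 cm³, ΣAy_c = 200000.00 cm³.
x_c = 110800.00/4000.00 = 27.70 cm; y_c = 200000.00/4000.00 = 50.00 cm.

x_c = 27.70 cm, y_c = 50.00 cm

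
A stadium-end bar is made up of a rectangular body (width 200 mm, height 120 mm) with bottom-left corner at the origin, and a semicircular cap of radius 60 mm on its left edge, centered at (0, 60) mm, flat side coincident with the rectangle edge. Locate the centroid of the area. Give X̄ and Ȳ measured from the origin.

rectangular body: A = 200 × 120 = 24000.00, centroid at (100.00, 60.00).
semicircular end: A = ½π·60² = 5654.87, centroid at (-25.46, 60.00).
ΣA = 29654.87 mm²
ΣAX̄ = (24000.00)(100.00) + (5654.87)(-25.46) = 2256000.00 mm³
ΣAȲ = (24000.00)(60.00) + (5654.87)(60.00) = 1779292.01 mm³
X̄ = 2256000.00 / 29654.87 = 76.08 mm
Ȳ = 1779292.01 / 29654.87 = 60.00 mm

X̄ = 76.08 mm, Ȳ = 60.00 mm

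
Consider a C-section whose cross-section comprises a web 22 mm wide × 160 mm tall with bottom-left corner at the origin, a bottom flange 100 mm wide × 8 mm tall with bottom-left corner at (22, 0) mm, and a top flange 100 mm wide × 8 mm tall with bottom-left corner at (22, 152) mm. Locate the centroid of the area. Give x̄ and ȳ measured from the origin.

x̄ = 30.06 mm, ȳ = 80.00 mm

web: A = 22 × 160 = 3520.00, centroid at (11.00, 80.00).
bottom flange: A = 100 × 8 = 800.00, centroid at (72.00, 4.00).
top flange: A = 100 × 8 = 800.00, centroid at (72.00, 156.00).
ΣA = 5120.00 mm²
ΣAx̄ = (3520.00)(11.00) + (800.00)(72.00) + (800.00)(72.00) = 153920.00 mm³
ΣAȳ = (3520.00)(80.00) + (800.00)(4.00) + (800.00)(156.00) = 409600.00 mm³
x̄ = 153920.00 / 5120.00 = 30.06 mm
ȳ = 409600.00 / 5120.00 = 80.00 mm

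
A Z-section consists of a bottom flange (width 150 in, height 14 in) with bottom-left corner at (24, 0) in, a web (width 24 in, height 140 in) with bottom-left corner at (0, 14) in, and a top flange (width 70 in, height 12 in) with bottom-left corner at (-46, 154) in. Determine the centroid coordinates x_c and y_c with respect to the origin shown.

x_c = 37.93 in, y_c = 68.47 in

bottom flange: A = 150 × 14 = 2100.00, centroid at (99.00, 7.00).
web: A = 24 × 140 = 3360.00, centroid at (12.00, 84.00).
top flange: A = 70 × 12 = 840.00, centroid at (-11.00, 160.00).
ΣA = 6300.00 in², ΣAx_c = 238980.00 in³, ΣAy_c = 431340.00 in³.
x_c = 238980.00/6300.00 = 37.93 in; y_c = 431340.00/6300.00 = 68.47 in.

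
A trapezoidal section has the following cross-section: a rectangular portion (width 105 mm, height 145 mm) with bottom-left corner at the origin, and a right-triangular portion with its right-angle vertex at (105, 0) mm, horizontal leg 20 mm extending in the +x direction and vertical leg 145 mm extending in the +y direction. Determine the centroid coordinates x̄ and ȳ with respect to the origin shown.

x̄ = 57.64 mm, ȳ = 70.40 mm

Part | A | x̄ᵢ | ȳᵢ | A·x̄ᵢ | A·ȳᵢ
rectangular portion | 15225.00 | 52.50 | 72.50 | 799312.50 | 1103812.50
triangular portion | 1450.00 | 111.67 | 48.33 | 161916.67 | 70083.33
Σ | 16675.00 |  |  | 961229.17 | 1173895.83
x̄ = 961229.17 / 16675.00 = 57.64 mm
ȳ = 1173895.83 / 16675.00 = 70.40 mm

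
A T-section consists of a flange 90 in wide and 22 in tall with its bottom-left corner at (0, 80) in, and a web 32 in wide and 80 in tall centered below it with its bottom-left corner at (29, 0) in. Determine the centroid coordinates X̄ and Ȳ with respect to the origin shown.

X̄ = 45.00 in, Ȳ = 62.24 in

web: A = 32 × 80 = 2560.00, centroid at (45.00, 40.00).
flange: A = 90 × 22 = 1980.00, centroid at (45.00, 91.00).
ΣA = 4540.00 in²
ΣAX̄ = (2560.00)(45.00) + (1980.00)(45.00) = 204300.00 in³
ΣAȲ = (2560.00)(40.00) + (1980.00)(91.00) = 282580.00 in³
X̄ = 204300.00 / 4540.00 = 45.00 in
Ȳ = 282580.00 / 4540.00 = 62.24 in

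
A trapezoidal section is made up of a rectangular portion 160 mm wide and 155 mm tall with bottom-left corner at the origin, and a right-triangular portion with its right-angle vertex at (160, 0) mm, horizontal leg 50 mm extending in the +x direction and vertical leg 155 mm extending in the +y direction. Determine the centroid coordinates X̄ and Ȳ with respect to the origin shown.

X̄ = 93.06 mm, Ȳ = 74.01 mm

rectangular portion: A = 160 × 155 = 24800.00, centroid at (80.00, 77.50).
triangular portion: A = ½·50·155 = 3875.00, centroid at (176.67, 51.67).
ΣA = 28675.00 mm², ΣAX̄ = 2668583.33 mm³, ΣAȲ = 2122208.33 mm³.
X̄ = 2668583.33/28675.00 = 93.06 mm; Ȳ = 2122208.33/28675.00 = 74.01 mm.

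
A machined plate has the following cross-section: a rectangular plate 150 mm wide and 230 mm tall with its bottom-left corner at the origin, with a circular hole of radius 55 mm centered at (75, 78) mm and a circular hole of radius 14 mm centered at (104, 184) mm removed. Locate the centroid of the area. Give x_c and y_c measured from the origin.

plate: A = 150 × 230 = 34500.00, centroid at (75.00, 115.00).
hole 1: A = −π·55² = -9503.32, centroid at (75.00, 78.00).
hole 2: A = −π·14² = -615.75, centroid at (104.00, 184.00).
ΣA = 24380.93 mm²
ΣAx_c = (34500.00)(75.00) + (-9503.32)(75.00) + (-615.75)(104.00) = 1810712.94 mm³
ΣAy_c = (34500.00)(115.00) + (-9503.32)(78.00) + (-615.75)(184.00) = 3112942.82 mm³
x_c = 1810712.94 / 24380.93 = 74.27 mm
y_c = 3112942.82 / 24380.93 = 127.68 mm

x_c = 74.27 mm, y_c = 127.68 mm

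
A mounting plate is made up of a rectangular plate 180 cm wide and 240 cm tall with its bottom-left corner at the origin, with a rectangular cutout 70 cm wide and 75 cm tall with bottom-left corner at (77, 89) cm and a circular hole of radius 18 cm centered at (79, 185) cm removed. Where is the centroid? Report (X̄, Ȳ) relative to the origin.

plate: A = 180 × 240 = 43200.00, centroid at (90.00, 120.00).
hole 1: A = −(70 × 75) = -5250.00, centroid at (112.00, 126.50).
hole 2: A = −π·18² = -1017.88, centroid at (79.00, 185.00).
ΣA = 36932.12 cm², ΣAX̄ = 3219587.79 cm³, ΣAȲ = 4331567.94 cm³.
X̄ = 3219587.79/36932.12 = 87.18 cm; Ȳ = 4331567.94/36932.12 = 117.28 cm.

X̄ = 87.18 cm, Ȳ = 117.28 cm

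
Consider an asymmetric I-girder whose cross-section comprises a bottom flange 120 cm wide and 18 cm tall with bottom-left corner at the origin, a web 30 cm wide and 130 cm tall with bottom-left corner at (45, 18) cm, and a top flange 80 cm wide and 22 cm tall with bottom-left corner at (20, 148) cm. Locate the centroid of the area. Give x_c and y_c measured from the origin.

x_c = 60.00 cm, y_c = 79.66 cm

bottom flange: A = 120 × 18 = 2160.00, centroid at (60.00, 9.00).
web: A = 30 × 130 = 3900.00, centroid at (60.00, 83.00).
top flange: A = 80 × 22 = 1760.00, centroid at (60.00, 159.00).
ΣA = 7820.00 cm²
ΣAx_c = (2160.00)(60.00) + (3900.00)(60.00) + (1760.00)(60.00) = 469200.00 cm³
ΣAy_c = (2160.00)(9.00) + (3900.00)(83.00) + (1760.00)(159.00) = 622980.00 cm³
x_c = 469200.00 / 7820.00 = 60.00 cm
y_c = 622980.00 / 7820.00 = 79.66 cm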